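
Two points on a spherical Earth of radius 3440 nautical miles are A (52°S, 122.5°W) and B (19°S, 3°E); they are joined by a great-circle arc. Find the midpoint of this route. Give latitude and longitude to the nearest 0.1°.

≈ (55.2°S, 37.4°W)

The haversine formula gives a central angle δ ≈ 1.652 rad (94.7°) between the endpoints.
Interpolate at f = 1/2 with slerp weights a = sin((1−f)δ)/sin δ ≈ 0.738, b = sin(fδ)/sin δ ≈ 0.738.
p = a·p₁ + b·p₂ ≈ (0.453, -0.347, -0.822); φ = arcsin(p_z) ≈ -55.25°, λ = atan2(p_y, p_x) ≈ -37.44°.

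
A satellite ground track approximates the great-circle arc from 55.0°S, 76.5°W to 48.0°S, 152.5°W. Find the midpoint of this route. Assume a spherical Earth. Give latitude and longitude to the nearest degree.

Convert each endpoint to a unit vector on the sphere (x = cos φ cos λ, y = cos φ sin λ, z = sin φ).
The central angle between the endpoints is δ = arccos(p₁·p₂) ≈ 0.793 rad (45.4°).
Interpolate at f = 1/2 with slerp weights a = sin((1−f)δ)/sin δ ≈ 0.542, b = sin(fδ)/sin δ ≈ 0.542.
p = a·p₁ + b·p₂ ≈ (-0.249, -0.470, -0.847); φ = arcsin(p_z) ≈ -57.87°, λ = atan2(p_y, p_x) ≈ -117.94°.

≈ 58°S, 118°W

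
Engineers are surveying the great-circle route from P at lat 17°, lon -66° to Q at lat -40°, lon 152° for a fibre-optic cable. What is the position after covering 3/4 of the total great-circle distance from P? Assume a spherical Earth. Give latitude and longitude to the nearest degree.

The haversine formula gives a central angle δ ≈ 2.442 rad (139.9°) between the endpoints.
Interpolate at f = 3/4 with slerp weights a = sin((1−f)δ)/sin δ ≈ 0.891, b = sin(fδ)/sin δ ≈ 1.501.
p = a·p₁ + b·p₂ ≈ (-0.669, -0.238, -0.704); φ = arcsin(p_z) ≈ -44.77°, λ = atan2(p_y, p_x) ≈ -160.39°.

≈ lat -45°, lon -160°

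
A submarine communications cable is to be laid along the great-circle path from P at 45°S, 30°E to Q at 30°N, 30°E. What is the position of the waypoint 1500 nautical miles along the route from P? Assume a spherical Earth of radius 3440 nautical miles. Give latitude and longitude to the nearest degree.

Convert each endpoint to a unit vector on the sphere (x = cos φ cos λ, y = cos φ sin λ, z = sin φ).
The central angle between the endpoints is δ = arccos(p₁·p₂) ≈ 1.309 rad (75.0°). The total great-circle distance is δ·R ≈ 1.309 × 3440 ≈ 4503 nmi, so the target fraction is f = 1500/4503 ≈ 0.333.
Interpolate at f ≈ 0.333 with slerp weights a = sin((1−f)δ)/sin δ ≈ 0.793, b = sin(fδ)/sin δ ≈ 0.437.
p = a·p₁ + b·p₂ ≈ (0.814, 0.470, -0.342); φ = arcsin(p_z) ≈ -20.02°, λ = atan2(p_y, p_x) ≈ 30.00°.

≈ 20°S, 30°E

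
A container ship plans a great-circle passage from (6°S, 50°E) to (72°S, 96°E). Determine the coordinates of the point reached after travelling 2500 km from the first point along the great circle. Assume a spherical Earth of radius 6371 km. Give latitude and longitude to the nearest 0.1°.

≈ (27.8°S, 55.8°E)

Write both endpoints as unit vectors p₁, p₂ with components (cos φ cos λ, cos φ sin λ, sin φ).
The central angle between the endpoints is δ = arccos(p₁·p₂) ≈ 1.253 rad (71.8°). The total great-circle distance is δ·R ≈ 1.253 × 6371 ≈ 7980 km, so the target fraction is f = 2500/7980 ≈ 0.313.
Interpolate at f ≈ 0.313 with slerp weights a = sin((1−f)δ)/sin δ ≈ 0.798, b = sin(fδ)/sin δ ≈ 0.403.
p = a·p₁ + b·p₂ ≈ (0.497, 0.732, -0.466); φ = arcsin(p_z) ≈ -27.80°, λ = atan2(p_y, p_x) ≈ 55.81°.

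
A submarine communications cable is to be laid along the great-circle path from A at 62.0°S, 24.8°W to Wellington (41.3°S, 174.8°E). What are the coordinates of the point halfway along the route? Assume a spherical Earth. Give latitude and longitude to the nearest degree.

≈ 77°S, 158°W

Convert each endpoint to a unit vector on the sphere (x = cos φ cos λ, y = cos φ sin λ, z = sin φ).
The central angle between the endpoints is δ = arccos(p₁·p₂) ≈ 1.318 rad (75.5°).
Interpolate at f = 1/2 with slerp weights a = sin((1−f)δ)/sin δ ≈ 0.632, b = sin(fδ)/sin δ ≈ 0.632.
p = a·p₁ + b·p₂ ≈ (-0.204, -0.081, -0.976); φ = arcsin(p_z) ≈ -77.33°, λ = atan2(p_y, p_x) ≈ -158.19°.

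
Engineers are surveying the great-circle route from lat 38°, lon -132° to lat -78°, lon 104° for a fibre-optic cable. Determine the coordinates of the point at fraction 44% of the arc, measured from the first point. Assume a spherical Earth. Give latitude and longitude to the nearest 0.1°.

Write both endpoints as unit vectors p₁, p₂ with components (cos φ cos λ, cos φ sin λ, sin φ).
The central angle between the endpoints is δ = arccos(p₁·p₂) ≈ 2.338 rad (133.9°).
Interpolate at f = 0.44 with slerp weights a = sin((1−f)δ)/sin δ ≈ 1.341, b = sin(fδ)/sin δ ≈ 1.189.
p = a·p₁ + b·p₂ ≈ (-0.767, -0.546, -0.338); φ = arcsin(p_z) ≈ -19.73°, λ = atan2(p_y, p_x) ≈ -144.58°.

≈ lat -19.7°, lon -144.6°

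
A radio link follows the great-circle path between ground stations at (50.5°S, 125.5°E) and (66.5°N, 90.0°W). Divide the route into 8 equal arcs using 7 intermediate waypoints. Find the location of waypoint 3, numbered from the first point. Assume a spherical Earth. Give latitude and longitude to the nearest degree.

Convert each endpoint to a unit vector on the sphere (x = cos φ cos λ, y = cos φ sin λ, z = sin φ).
The central angle between the endpoints is δ = arccos(p₁·p₂) ≈ 2.724 rad (156.1°).
Interpolate at f = 3/8 with slerp weights a = sin((1−f)δ)/sin δ ≈ 2.445, b = sin(fδ)/sin δ ≈ 2.104.
p = a·p₁ + b·p₂ ≈ (-0.903, 0.427, 0.043); φ = arcsin(p_z) ≈ 2.44°, λ = atan2(p_y, p_x) ≈ 154.68°.

≈ (2°N, 155°E)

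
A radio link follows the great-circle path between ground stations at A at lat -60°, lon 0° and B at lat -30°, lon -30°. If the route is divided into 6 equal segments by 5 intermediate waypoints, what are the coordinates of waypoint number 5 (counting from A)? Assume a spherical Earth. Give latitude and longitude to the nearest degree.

Write both endpoints as unit vectors p₁, p₂ with components (cos φ cos λ, cos φ sin λ, sin φ).
The central angle between the endpoints is δ = arccos(p₁·p₂) ≈ 0.630 rad (36.1°).
Interpolate at f = 5/6 with slerp weights a = sin((1−f)δ)/sin δ ≈ 0.178, b = sin(fδ)/sin δ ≈ 0.851.
p = a·p₁ + b·p₂ ≈ (0.727, -0.368, -0.579); φ = arcsin(p_z) ≈ -35.41°, λ = atan2(p_y, p_x) ≈ -26.87°.

≈ lat -35°, lon -27°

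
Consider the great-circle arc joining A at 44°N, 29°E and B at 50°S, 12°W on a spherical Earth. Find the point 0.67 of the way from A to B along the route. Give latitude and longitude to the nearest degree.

The haversine formula gives a central angle δ ≈ 1.755 rad (100.6°) between the endpoints.
Interpolate at f = 0.67 with slerp weights a = sin((1−f)δ)/sin δ ≈ 0.557, b = sin(fδ)/sin δ ≈ 0.939.
p = a·p₁ + b·p₂ ≈ (0.941, 0.069, -0.333); φ = arcsin(p_z) ≈ -19.42°, λ = atan2(p_y, p_x) ≈ 4.18°.

≈ 19°S, 4°E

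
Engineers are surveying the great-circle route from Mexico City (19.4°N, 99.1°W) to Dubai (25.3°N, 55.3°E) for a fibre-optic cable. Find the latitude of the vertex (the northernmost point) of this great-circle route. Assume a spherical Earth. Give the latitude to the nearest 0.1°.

The great circle lies in the plane with unit normal n̂ = (p₁ × p₂)/|p₁ × p₂|.
Here n̂_z ≈ +0.473; the vertex latitude is φ_max = arccos|n̂_z| ≈ 61.8°.

≈ 61.8°N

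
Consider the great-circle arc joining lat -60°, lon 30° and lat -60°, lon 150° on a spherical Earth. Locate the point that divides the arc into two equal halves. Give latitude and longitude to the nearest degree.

≈ lat -74°, lon 90°

Convert each endpoint to a unit vector on the sphere (x = cos φ cos λ, y = cos φ sin λ, z = sin φ).
The central angle between the endpoints is δ = arccos(p₁·p₂) ≈ 0.896 rad (51.3°).
Interpolate at f = 1/2 with slerp weights a = sin((1−f)δ)/sin δ ≈ 0.555, b = sin(fδ)/sin δ ≈ 0.555.
p = a·p₁ + b·p₂ ≈ (0.000, 0.277, -0.961); φ = arcsin(p_z) ≈ -73.90°, λ = atan2(p_y, p_x) ≈ 90.00°.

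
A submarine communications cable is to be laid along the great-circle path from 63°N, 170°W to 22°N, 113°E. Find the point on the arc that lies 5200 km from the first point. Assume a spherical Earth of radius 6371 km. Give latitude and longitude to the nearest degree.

≈ 37°N, 124°E

From cos δ = sin φ₁ sin φ₂ + cos φ₁ cos φ₂ cos Δλ, the central angle is δ ≈ 1.128 rad (64.6°). The total great-circle distance is δ·R ≈ 1.128 × 6371 ≈ 7186 km, so the target fraction is f = 5200/7186 ≈ 0.724.
Interpolate at f ≈ 0.724 with slerp weights a = sin((1−f)δ)/sin δ ≈ 0.340, b = sin(fδ)/sin δ ≈ 0.806.
p = a·p₁ + b·p₂ ≈ (-0.444, 0.661, 0.605); φ = arcsin(p_z) ≈ 37.20°, λ = atan2(p_y, p_x) ≈ 123.87°.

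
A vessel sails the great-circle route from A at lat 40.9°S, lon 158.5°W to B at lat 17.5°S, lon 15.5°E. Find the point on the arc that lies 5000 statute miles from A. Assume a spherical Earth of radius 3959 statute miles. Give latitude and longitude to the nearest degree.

≈ lat 66°S, lon 6°E

Convert each endpoint to a unit vector on the sphere (x = cos φ cos λ, y = cos φ sin λ, z = sin φ).
The central angle between the endpoints is δ = arccos(p₁·p₂) ≈ 2.118 rad (121.3°). The total great-circle distance is δ·R ≈ 2.118 × 3959 ≈ 8384 mi, so the target fraction is f = 5000/8384 ≈ 0.596.
Interpolate at f ≈ 0.596 with slerp weights a = sin((1−f)δ)/sin δ ≈ 0.883, b = sin(fδ)/sin δ ≈ 1.116.
p = a·p₁ + b·p₂ ≈ (0.404, 0.040, -0.914); φ = arcsin(p_z) ≈ -66.03°, λ = atan2(p_y, p_x) ≈ 5.61°.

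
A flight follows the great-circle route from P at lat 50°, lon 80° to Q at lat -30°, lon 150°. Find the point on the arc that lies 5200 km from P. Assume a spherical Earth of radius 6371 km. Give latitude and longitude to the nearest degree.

From cos δ = sin φ₁ sin φ₂ + cos φ₁ cos φ₂ cos Δλ, the central angle is δ ≈ 1.765 rad (101.1°). The total great-circle distance is δ·R ≈ 1.765 × 6371 ≈ 11243 km, so the target fraction is f = 5200/11243 ≈ 0.463.
Interpolate at f ≈ 0.463 with slerp weights a = sin((1−f)δ)/sin δ ≈ 0.828, b = sin(fδ)/sin δ ≈ 0.742.
p = a·p₁ + b·p₂ ≈ (-0.464, 0.846, 0.263); φ = arcsin(p_z) ≈ 15.25°, λ = atan2(p_y, p_x) ≈ 118.78°.

≈ lat 15°, lon 119°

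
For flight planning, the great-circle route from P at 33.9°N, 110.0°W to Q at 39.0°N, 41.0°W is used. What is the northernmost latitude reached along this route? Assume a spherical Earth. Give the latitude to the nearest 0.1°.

≈ 42.2°N

The great circle lies in the plane with unit normal n̂ = (p₁ × p₂)/|p₁ × p₂|.
Here n̂_z ≈ +0.741; the vertex latitude is φ_max = arccos|n̂_z| ≈ 42.2°.
Check via Clairaut: cos φ_max = |cos φ₁| · sin C = cos(33.9°)·sin(63.2°) ≈ 0.741, again giving ≈ 42.2°.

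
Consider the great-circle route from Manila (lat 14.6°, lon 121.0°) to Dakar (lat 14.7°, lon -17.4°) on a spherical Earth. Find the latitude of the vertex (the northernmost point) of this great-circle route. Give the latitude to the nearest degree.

The great circle lies in the plane with unit normal n̂ = (p₁ × p₂)/|p₁ × p₂|.
Here n̂_z ≈ -0.805; the vertex latitude is φ_max = arccos|n̂_z| ≈ 36.4°.
Check via Clairaut: cos φ_max = |cos φ₁| · sin C = cos(14.6°)·sin(56.3°) ≈ 0.805, again giving ≈ 36.4°.

≈ 36°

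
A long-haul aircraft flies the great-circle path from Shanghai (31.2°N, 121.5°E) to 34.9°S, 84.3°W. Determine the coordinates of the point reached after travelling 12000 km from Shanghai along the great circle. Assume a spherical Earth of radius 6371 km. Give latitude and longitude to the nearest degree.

Convert each endpoint to a unit vector on the sphere (x = cos φ cos λ, y = cos φ sin λ, z = sin φ).
The central angle between the endpoints is δ = arccos(p₁·p₂) ≈ 2.760 rad (158.1°). The total great-circle distance is δ·R ≈ 2.760 × 6371 ≈ 17582 km, so the target fraction is f = 12000/17582 ≈ 0.682.
Interpolate at f ≈ 0.682 with slerp weights a = sin((1−f)δ)/sin δ ≈ 2.062, b = sin(fδ)/sin δ ≈ 2.554.
p = a·p₁ + b·p₂ ≈ (-0.714, -0.580, -0.393); φ = arcsin(p_z) ≈ -23.13°, λ = atan2(p_y, p_x) ≈ -140.89°.

≈ 23°S, 141°W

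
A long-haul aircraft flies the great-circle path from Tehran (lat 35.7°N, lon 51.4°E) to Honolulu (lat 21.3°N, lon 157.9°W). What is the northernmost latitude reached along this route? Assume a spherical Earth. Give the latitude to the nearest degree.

≈ 66°N

The great circle lies in the plane with unit normal n̂ = (p₁ × p₂)/|p₁ × p₂|.
Here n̂_z ≈ +0.414; the vertex latitude is φ_max = arccos|n̂_z| ≈ 65.5°.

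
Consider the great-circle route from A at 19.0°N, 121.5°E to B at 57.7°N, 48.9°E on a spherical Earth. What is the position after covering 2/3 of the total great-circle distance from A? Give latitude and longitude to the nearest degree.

Convert each endpoint to a unit vector on the sphere (x = cos φ cos λ, y = cos φ sin λ, z = sin φ).
The central angle between the endpoints is δ = arccos(p₁·p₂) ≈ 1.130 rad (64.8°).
Interpolate at f = 2/3 with slerp weights a = sin((1−f)δ)/sin δ ≈ 0.407, b = sin(fδ)/sin δ ≈ 0.756.
p = a·p₁ + b·p₂ ≈ (0.065, 0.633, 0.772); φ = arcsin(p_z) ≈ 50.52°, λ = atan2(p_y, p_x) ≈ 84.15°.

≈ 51°N, 84°E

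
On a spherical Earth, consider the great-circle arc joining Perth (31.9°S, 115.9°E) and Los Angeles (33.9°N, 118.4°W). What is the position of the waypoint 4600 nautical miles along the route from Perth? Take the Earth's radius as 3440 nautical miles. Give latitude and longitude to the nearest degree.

≈ 8°N, 175°W

Convert each endpoint to a unit vector on the sphere (x = cos φ cos λ, y = cos φ sin λ, z = sin φ).
The central angle between the endpoints is δ = arccos(p₁·p₂) ≈ 2.355 rad (134.9°). The total great-circle distance is δ·R ≈ 2.355 × 3440 ≈ 8100 nmi, so the target fraction is f = 4600/8100 ≈ 0.568.
Interpolate at f ≈ 0.568 with slerp weights a = sin((1−f)δ)/sin δ ≈ 1.201, b = sin(fδ)/sin δ ≈ 1.374.
p = a·p₁ + b·p₂ ≈ (-0.988, -0.086, 0.131); φ = arcsin(p_z) ≈ 7.55°, λ = atan2(p_y, p_x) ≈ -175.05°.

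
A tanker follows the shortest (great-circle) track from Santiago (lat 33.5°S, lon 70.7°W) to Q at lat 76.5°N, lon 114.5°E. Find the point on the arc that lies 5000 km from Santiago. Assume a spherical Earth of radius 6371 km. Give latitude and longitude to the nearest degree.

≈ lat 11°N, lon 72°W

The haversine formula gives a central angle δ ≈ 2.390 rad (136.9°) between the endpoints. The total great-circle distance is δ·R ≈ 2.390 × 6371 ≈ 15226 km, so the target fraction is f = 5000/15226 ≈ 0.328.
Interpolate at f ≈ 0.328 with slerp weights a = sin((1−f)δ)/sin δ ≈ 1.464, b = sin(fδ)/sin δ ≈ 1.035.
p = a·p₁ + b·p₂ ≈ (0.303, -0.932, 0.199); φ = arcsin(p_z) ≈ 11.45°, λ = atan2(p_y, p_x) ≈ -71.98°.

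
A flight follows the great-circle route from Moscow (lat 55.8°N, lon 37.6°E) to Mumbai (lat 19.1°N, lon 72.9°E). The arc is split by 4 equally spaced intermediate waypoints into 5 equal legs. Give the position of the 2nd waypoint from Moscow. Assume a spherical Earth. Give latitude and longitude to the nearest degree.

≈ lat 42°N, lon 56°E

Convert each endpoint to a unit vector on the sphere (x = cos φ cos λ, y = cos φ sin λ, z = sin φ).
The central angle between the endpoints is δ = arccos(p₁·p₂) ≈ 0.790 rad (45.2°).
Interpolate at f = 2/5 with slerp weights a = sin((1−f)δ)/sin δ ≈ 0.643, b = sin(fδ)/sin δ ≈ 0.437.
p = a·p₁ + b·p₂ ≈ (0.408, 0.615, 0.675); φ = arcsin(p_z) ≈ 42.42°, λ = atan2(p_y, p_x) ≈ 56.48°.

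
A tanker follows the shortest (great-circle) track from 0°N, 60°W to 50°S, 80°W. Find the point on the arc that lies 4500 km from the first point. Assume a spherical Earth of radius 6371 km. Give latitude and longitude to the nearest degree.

The haversine formula gives a central angle δ ≈ 0.922 rad (52.8°) between the endpoints. The total great-circle distance is δ·R ≈ 0.922 × 6371 ≈ 5876 km, so the target fraction is f = 4500/5876 ≈ 0.766.
Interpolate at f ≈ 0.766 with slerp weights a = sin((1−f)δ)/sin δ ≈ 0.269, b = sin(fδ)/sin δ ≈ 0.814.
p = a·p₁ + b·p₂ ≈ (0.225, -0.748, -0.624); φ = arcsin(p_z) ≈ -38.60°, λ = atan2(p_y, p_x) ≈ -73.24°.

≈ 39°S, 73°W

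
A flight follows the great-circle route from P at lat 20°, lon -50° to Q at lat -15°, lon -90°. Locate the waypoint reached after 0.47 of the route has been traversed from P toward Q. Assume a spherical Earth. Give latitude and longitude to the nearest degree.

The haversine formula gives a central angle δ ≈ 0.919 rad (52.6°) between the endpoints.
Interpolate at f = 0.47 with slerp weights a = sin((1−f)δ)/sin δ ≈ 0.589, b = sin(fδ)/sin δ ≈ 0.527.
p = a·p₁ + b·p₂ ≈ (0.356, -0.932, 0.065); φ = arcsin(p_z) ≈ 3.73°, λ = atan2(p_y, p_x) ≈ -69.12°.

≈ lat 4°, lon -69°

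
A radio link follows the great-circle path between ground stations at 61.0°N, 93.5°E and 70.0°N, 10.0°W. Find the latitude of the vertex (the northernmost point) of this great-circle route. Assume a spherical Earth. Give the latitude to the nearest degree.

The great circle lies in the plane with unit normal n̂ = (p₁ × p₂)/|p₁ × p₂|.
Here n̂_z ≈ -0.259; the vertex latitude is φ_max = arccos|n̂_z| ≈ 75.0°.
Check via Clairaut: cos φ_max = |cos φ₁| · sin C = cos(61.0°)·sin(32.3°) ≈ 0.259, again giving ≈ 75.0°.

≈ 75°N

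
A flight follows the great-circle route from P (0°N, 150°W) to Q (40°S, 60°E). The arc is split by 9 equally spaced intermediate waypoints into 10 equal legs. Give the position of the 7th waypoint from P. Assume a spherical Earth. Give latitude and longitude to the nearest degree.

≈ (59°S, 116°E)

Write both endpoints as unit vectors p₁, p₂ with components (cos φ cos λ, cos φ sin λ, sin φ).
The central angle between the endpoints is δ = arccos(p₁·p₂) ≈ 2.296 rad (131.6°).
Interpolate at f = 7/10 with slerp weights a = sin((1−f)δ)/sin δ ≈ 0.850, b = sin(fδ)/sin δ ≈ 1.336.
p = a·p₁ + b·p₂ ≈ (-0.224, 0.461, -0.858); φ = arcsin(p_z) ≈ -59.15°, λ = atan2(p_y, p_x) ≈ 115.92°.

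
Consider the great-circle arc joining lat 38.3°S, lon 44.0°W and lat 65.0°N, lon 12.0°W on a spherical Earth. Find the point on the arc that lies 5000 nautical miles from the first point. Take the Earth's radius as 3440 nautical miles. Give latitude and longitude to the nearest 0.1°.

≈ lat 43.3°N, lon 25.4°W

Convert each endpoint to a unit vector on the sphere (x = cos φ cos λ, y = cos φ sin λ, z = sin φ).
The central angle between the endpoints is δ = arccos(p₁·p₂) ≈ 1.855 rad (106.3°). The total great-circle distance is δ·R ≈ 1.855 × 3440 ≈ 6381 nmi, so the target fraction is f = 5000/6381 ≈ 0.784.
Interpolate at f ≈ 0.784 with slerp weights a = sin((1−f)δ)/sin δ ≈ 0.407, b = sin(fδ)/sin δ ≈ 1.035.
p = a·p₁ + b·p₂ ≈ (0.658, -0.313, 0.685); φ = arcsin(p_z) ≈ 43.26°, λ = atan2(p_y, p_x) ≈ -25.45°.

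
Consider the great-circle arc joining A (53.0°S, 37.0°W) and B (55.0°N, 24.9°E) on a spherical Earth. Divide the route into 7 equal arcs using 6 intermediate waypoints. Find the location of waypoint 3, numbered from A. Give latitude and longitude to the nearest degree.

Write both endpoints as unit vectors p₁, p₂ with components (cos φ cos λ, cos φ sin λ, sin φ).
The central angle between the endpoints is δ = arccos(p₁·p₂) ≈ 2.085 rad (119.4°).
Interpolate at f = 3/7 with slerp weights a = sin((1−f)δ)/sin δ ≈ 1.067, b = sin(fδ)/sin δ ≈ 0.895.
p = a·p₁ + b·p₂ ≈ (0.978, -0.170, -0.119); φ = arcsin(p_z) ≈ -6.83°, λ = atan2(p_y, p_x) ≈ -9.87°.

≈ (7°S, 10°W)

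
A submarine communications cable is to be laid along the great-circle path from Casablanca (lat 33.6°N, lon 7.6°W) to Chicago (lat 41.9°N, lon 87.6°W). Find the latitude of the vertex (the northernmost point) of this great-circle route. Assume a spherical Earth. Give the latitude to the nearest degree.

The great circle lies in the plane with unit normal n̂ = (p₁ × p₂)/|p₁ × p₂|.
Here n̂_z ≈ -0.695; the vertex latitude is φ_max = arccos|n̂_z| ≈ 46.0°.
Check via Clairaut: cos φ_max = |cos φ₁| · sin C = cos(33.6°)·sin(56.5°) ≈ 0.695, again giving ≈ 46.0°.

≈ 46°N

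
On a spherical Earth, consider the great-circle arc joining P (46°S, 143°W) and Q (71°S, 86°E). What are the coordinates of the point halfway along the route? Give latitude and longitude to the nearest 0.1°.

≈ (72.0°S, 170.1°W)

Write both endpoints as unit vectors p₁, p₂ with components (cos φ cos λ, cos φ sin λ, sin φ).
The central angle between the endpoints is δ = arccos(p₁·p₂) ≈ 1.010 rad (57.9°).
Interpolate at f = 1/2 with slerp weights a = sin((1−f)δ)/sin δ ≈ 0.571, b = sin(fδ)/sin δ ≈ 0.571.
p = a·p₁ + b·p₂ ≈ (-0.304, -0.053, -0.951); φ = arcsin(p_z) ≈ -72.02°, λ = atan2(p_y, p_x) ≈ -170.06°.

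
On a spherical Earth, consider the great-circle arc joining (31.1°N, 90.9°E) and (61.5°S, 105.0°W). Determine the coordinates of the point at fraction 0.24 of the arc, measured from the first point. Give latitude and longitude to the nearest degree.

The haversine formula gives a central angle δ ≈ 2.581 rad (147.9°) between the endpoints.
Interpolate at f = 0.24 with slerp weights a = sin((1−f)δ)/sin δ ≈ 1.739, b = sin(fδ)/sin δ ≈ 1.092.
p = a·p₁ + b·p₂ ≈ (-0.158, 0.986, -0.061); φ = arcsin(p_z) ≈ -3.51°, λ = atan2(p_y, p_x) ≈ 99.12°.

≈ (4°S, 99°E)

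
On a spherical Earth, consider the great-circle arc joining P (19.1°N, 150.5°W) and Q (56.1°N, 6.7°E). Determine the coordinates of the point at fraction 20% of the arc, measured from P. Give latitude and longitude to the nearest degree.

≈ (39°N, 145°W)

From cos δ = sin φ₁ sin φ₂ + cos φ₁ cos φ₂ cos Δλ, the central angle is δ ≈ 1.787 rad (102.4°).
Interpolate at f = 0.20 with slerp weights a = sin((1−f)δ)/sin δ ≈ 1.014, b = sin(fδ)/sin δ ≈ 0.358.
p = a·p₁ + b·p₂ ≈ (-0.635, -0.448, 0.629); φ = arcsin(p_z) ≈ 38.97°, λ = atan2(p_y, p_x) ≈ -144.79°.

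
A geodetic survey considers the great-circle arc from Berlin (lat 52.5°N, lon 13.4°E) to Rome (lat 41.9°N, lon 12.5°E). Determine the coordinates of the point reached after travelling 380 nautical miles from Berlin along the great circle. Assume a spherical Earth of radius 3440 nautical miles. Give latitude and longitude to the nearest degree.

≈ lat 46°N, lon 13°E

Convert each endpoint to a unit vector on the sphere (x = cos φ cos λ, y = cos φ sin λ, z = sin φ).
The central angle between the endpoints is δ = arccos(p₁·p₂) ≈ 0.185 rad (10.6°). The total great-circle distance is δ·R ≈ 0.185 × 3440 ≈ 637 nmi, so the target fraction is f = 380/637 ≈ 0.596.
Interpolate at f ≈ 0.596 with slerp weights a = sin((1−f)δ)/sin δ ≈ 0.406, b = sin(fδ)/sin δ ≈ 0.598.
p = a·p₁ + b·p₂ ≈ (0.675, 0.154, 0.722); φ = arcsin(p_z) ≈ 46.18°, λ = atan2(p_y, p_x) ≈ 12.82°.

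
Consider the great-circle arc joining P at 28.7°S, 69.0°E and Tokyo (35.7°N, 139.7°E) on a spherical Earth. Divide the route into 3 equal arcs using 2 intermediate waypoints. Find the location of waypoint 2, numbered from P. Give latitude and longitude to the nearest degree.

From cos δ = sin φ₁ sin φ₂ + cos φ₁ cos φ₂ cos Δλ, the central angle is δ ≈ 1.616 rad (92.6°).
Interpolate at f = 2/3 with slerp weights a = sin((1−f)δ)/sin δ ≈ 0.513, b = sin(fδ)/sin δ ≈ 0.881.
p = a·p₁ + b·p₂ ≈ (-0.385, 0.883, 0.268); φ = arcsin(p_z) ≈ 15.53°, λ = atan2(p_y, p_x) ≈ 113.52°.

≈ 16°N, 114°E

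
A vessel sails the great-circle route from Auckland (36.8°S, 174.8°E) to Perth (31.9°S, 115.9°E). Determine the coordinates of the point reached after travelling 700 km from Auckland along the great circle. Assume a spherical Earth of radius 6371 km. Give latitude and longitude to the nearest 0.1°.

≈ 37.9°S, 167.0°E

Write both endpoints as unit vectors p₁, p₂ with components (cos φ cos λ, cos φ sin λ, sin φ).
The central angle between the endpoints is δ = arccos(p₁·p₂) ≈ 0.840 rad (48.1°). The total great-circle distance is δ·R ≈ 0.840 × 6371 ≈ 5350 km, so the target fraction is f = 700/5350 ≈ 0.131.
Interpolate at f ≈ 0.131 with slerp weights a = sin((1−f)δ)/sin δ ≈ 0.896, b = sin(fδ)/sin δ ≈ 0.147.
p = a·p₁ + b·p₂ ≈ (-0.769, 0.177, -0.614); φ = arcsin(p_z) ≈ -37.90°, λ = atan2(p_y, p_x) ≈ 167.00°.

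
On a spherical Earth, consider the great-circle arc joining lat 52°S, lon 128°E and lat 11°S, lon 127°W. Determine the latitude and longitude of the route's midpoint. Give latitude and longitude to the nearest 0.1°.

From cos δ = sin φ₁ sin φ₂ + cos φ₁ cos φ₂ cos Δλ, the central angle is δ ≈ 1.577 rad (90.3°).
Interpolate at f = 1/2 with slerp weights a = sin((1−f)δ)/sin δ ≈ 0.709, b = sin(fδ)/sin δ ≈ 0.709.
p = a·p₁ + b·p₂ ≈ (-0.688, -0.212, -0.694); φ = arcsin(p_z) ≈ -43.97°, λ = atan2(p_y, p_x) ≈ -162.87°.

≈ lat 44.0°S, lon 162.9°W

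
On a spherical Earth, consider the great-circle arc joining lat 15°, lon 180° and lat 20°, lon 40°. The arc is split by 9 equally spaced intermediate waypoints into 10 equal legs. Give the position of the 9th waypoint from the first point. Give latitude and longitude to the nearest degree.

≈ lat 28°, lon 51°

From cos δ = sin φ₁ sin φ₂ + cos φ₁ cos φ₂ cos Δλ, the central angle is δ ≈ 2.223 rad (127.4°).
Interpolate at f = 9/10 with slerp weights a = sin((1−f)δ)/sin δ ≈ 0.277, b = sin(fδ)/sin δ ≈ 1.144.
p = a·p₁ + b·p₂ ≈ (0.555, 0.691, 0.463); φ = arcsin(p_z) ≈ 27.58°, λ = atan2(p_y, p_x) ≈ 51.20°.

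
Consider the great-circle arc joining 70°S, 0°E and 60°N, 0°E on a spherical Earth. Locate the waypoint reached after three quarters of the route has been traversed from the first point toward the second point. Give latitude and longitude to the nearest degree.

≈ 28°N, 0°E

The haversine formula gives a central angle δ ≈ 2.269 rad (130.0°) between the endpoints.
Interpolate at f = 3/4 with slerp weights a = sin((1−f)δ)/sin δ ≈ 0.701, b = sin(fδ)/sin δ ≈ 1.294.
p = a·p₁ + b·p₂ ≈ (0.887, 0.000, 0.462); φ = arcsin(p_z) ≈ 27.50°, λ = atan2(p_y, p_x) ≈ 0.00°.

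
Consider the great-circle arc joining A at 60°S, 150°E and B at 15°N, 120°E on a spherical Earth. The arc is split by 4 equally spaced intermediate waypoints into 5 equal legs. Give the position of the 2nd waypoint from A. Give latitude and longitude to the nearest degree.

Convert each endpoint to a unit vector on the sphere (x = cos φ cos λ, y = cos φ sin λ, z = sin φ).
The central angle between the endpoints is δ = arccos(p₁·p₂) ≈ 1.375 rad (78.8°).
Interpolate at f = 2/5 with slerp weights a = sin((1−f)δ)/sin δ ≈ 0.749, b = sin(fδ)/sin δ ≈ 0.533.
p = a·p₁ + b·p₂ ≈ (-0.582, 0.633, -0.511); φ = arcsin(p_z) ≈ -30.71°, λ = atan2(p_y, p_x) ≈ 132.58°.

≈ 31°S, 133°E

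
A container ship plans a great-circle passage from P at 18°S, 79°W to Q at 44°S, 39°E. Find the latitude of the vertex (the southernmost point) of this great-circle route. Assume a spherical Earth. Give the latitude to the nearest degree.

≈ 53°S

The great circle lies in the plane with unit normal n̂ = (p₁ × p₂)/|p₁ × p₂|.
Here n̂_z ≈ +0.608; the vertex latitude is φ_max = arccos|n̂_z| ≈ 52.6°.
Check via Clairaut: cos φ_max = |cos φ₁| · sin C = cos(18.0°)·sin(140.3°) ≈ 0.608, again giving ≈ 52.6°.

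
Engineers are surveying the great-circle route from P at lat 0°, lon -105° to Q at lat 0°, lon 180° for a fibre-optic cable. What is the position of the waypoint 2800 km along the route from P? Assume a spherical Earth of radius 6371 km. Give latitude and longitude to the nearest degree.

The haversine formula gives a central angle δ ≈ 1.309 rad (75.0°) between the endpoints. The total great-circle distance is δ·R ≈ 1.309 × 6371 ≈ 8340 km, so the target fraction is f = 2800/8340 ≈ 0.336.
Interpolate at f ≈ 0.336 with slerp weights a = sin((1−f)δ)/sin δ ≈ 0.791, b = sin(fδ)/sin δ ≈ 0.440.
p = a·p₁ + b·p₂ ≈ (-0.645, -0.764, 0.000); φ = arcsin(p_z) ≈ 0.00°, λ = atan2(p_y, p_x) ≈ -130.18°.

≈ lat 0°, lon -130°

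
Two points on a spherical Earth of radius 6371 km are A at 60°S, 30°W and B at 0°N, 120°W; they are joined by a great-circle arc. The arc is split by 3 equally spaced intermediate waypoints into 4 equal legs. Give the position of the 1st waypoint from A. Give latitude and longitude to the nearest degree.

≈ 53°S, 70°W

Write both endpoints as unit vectors p₁, p₂ with components (cos φ cos λ, cos φ sin λ, sin φ).
The central angle between the endpoints is δ = arccos(p₁·p₂) ≈ 1.571 rad (90.0°).
Interpolate at f = 1/4 with slerp weights a = sin((1−f)δ)/sin δ ≈ 0.924, b = sin(fδ)/sin δ ≈ 0.383.
p = a·p₁ + b·p₂ ≈ (0.209, -0.562, -0.800); φ = arcsin(p_z) ≈ -53.14°, λ = atan2(p_y, p_x) ≈ -69.64°.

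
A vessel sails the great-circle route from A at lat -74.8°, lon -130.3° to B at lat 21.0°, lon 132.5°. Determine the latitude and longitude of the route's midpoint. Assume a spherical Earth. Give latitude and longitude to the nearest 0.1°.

Write both endpoints as unit vectors p₁, p₂ with components (cos φ cos λ, cos φ sin λ, sin φ).
The central angle between the endpoints is δ = arccos(p₁·p₂) ≈ 1.957 rad (112.1°).
Interpolate at f = 1/2 with slerp weights a = sin((1−f)δ)/sin δ ≈ 0.896, b = sin(fδ)/sin δ ≈ 0.896.
p = a·p₁ + b·p₂ ≈ (-0.717, 0.437, -0.543); φ = arcsin(p_z) ≈ -32.91°, λ = atan2(p_y, p_x) ≈ 148.61°.

≈ lat -32.9°, lon 148.6°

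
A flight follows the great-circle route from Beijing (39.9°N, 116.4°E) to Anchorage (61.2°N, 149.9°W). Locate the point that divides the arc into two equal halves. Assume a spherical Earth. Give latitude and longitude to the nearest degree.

Convert each endpoint to a unit vector on the sphere (x = cos φ cos λ, y = cos φ sin λ, z = sin φ).
The central angle between the endpoints is δ = arccos(p₁·p₂) ≈ 1.002 rad (57.4°).
Interpolate at f = 1/2 with slerp weights a = sin((1−f)δ)/sin δ ≈ 0.570, b = sin(fδ)/sin δ ≈ 0.570.
p = a·p₁ + b·p₂ ≈ (-0.432, 0.254, 0.865); φ = arcsin(p_z) ≈ 59.92°, λ = atan2(p_y, p_x) ≈ 149.55°.

≈ (60°N, 150°E)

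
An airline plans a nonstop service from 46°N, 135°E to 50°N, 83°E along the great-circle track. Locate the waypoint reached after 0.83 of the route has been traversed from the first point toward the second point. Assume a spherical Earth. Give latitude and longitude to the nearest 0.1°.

≈ 51.1°N, 92.0°E

Write both endpoints as unit vectors p₁, p₂ with components (cos φ cos λ, cos φ sin λ, sin φ).
The central angle between the endpoints is δ = arccos(p₁·p₂) ≈ 0.599 rad (34.3°).
Interpolate at f = 0.83 with slerp weights a = sin((1−f)δ)/sin δ ≈ 0.180, b = sin(fδ)/sin δ ≈ 0.846.
p = a·p₁ + b·p₂ ≈ (-0.022, 0.628, 0.778); φ = arcsin(p_z) ≈ 51.05°, λ = atan2(p_y, p_x) ≈ 92.03°.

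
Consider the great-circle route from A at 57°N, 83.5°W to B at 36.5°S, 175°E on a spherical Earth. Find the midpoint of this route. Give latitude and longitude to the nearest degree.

≈ 16°N, 147°W

Convert each endpoint to a unit vector on the sphere (x = cos φ cos λ, y = cos φ sin λ, z = sin φ).
The central angle between the endpoints is δ = arccos(p₁·p₂) ≈ 2.197 rad (125.9°).
Interpolate at f = 1/2 with slerp weights a = sin((1−f)δ)/sin δ ≈ 1.099, b = sin(fδ)/sin δ ≈ 1.099.
p = a·p₁ + b·p₂ ≈ (-0.812, -0.518, 0.268); φ = arcsin(p_z) ≈ 15.55°, λ = atan2(p_y, p_x) ≈ -147.49°.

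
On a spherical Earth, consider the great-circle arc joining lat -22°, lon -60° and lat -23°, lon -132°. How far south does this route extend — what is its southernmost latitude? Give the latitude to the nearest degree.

The great circle lies in the plane with unit normal n̂ = (p₁ × p₂)/|p₁ × p₂|.
Here n̂_z ≈ -0.890; the vertex latitude is φ_max = arccos|n̂_z| ≈ 27.1°.
Check via Clairaut: cos φ_max = |cos φ₁| · sin C = cos(22.0°)·sin(106.3°) ≈ 0.890, again giving ≈ 27.1°.

≈ -27°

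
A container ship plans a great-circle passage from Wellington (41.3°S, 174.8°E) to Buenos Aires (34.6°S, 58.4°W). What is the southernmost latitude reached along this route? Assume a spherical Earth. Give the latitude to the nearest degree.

≈ 60°S

The great circle lies in the plane with unit normal n̂ = (p₁ × p₂)/|p₁ × p₂|.
Here n̂_z ≈ +0.495; the vertex latitude is φ_max = arccos|n̂_z| ≈ 60.3°.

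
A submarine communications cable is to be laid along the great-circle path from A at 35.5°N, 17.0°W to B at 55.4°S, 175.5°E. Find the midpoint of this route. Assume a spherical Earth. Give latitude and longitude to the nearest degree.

≈ 40°S, 42°W

The haversine formula gives a central angle δ ≈ 2.763 rad (158.3°) between the endpoints.
Interpolate at f = 1/2 with slerp weights a = sin((1−f)δ)/sin δ ≈ 2.660, b = sin(fδ)/sin δ ≈ 2.660.
p = a·p₁ + b·p₂ ≈ (0.565, -0.515, -0.645); φ = arcsin(p_z) ≈ -40.15°, λ = atan2(p_y, p_x) ≈ -42.32°.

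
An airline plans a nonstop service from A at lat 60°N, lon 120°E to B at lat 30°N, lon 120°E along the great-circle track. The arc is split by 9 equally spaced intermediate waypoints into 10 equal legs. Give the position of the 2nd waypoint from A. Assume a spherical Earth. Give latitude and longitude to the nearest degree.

≈ lat 54°N, lon 120°E

Convert each endpoint to a unit vector on the sphere (x = cos φ cos λ, y = cos φ sin λ, z = sin φ).
The central angle between the endpoints is δ = arccos(p₁·p₂) ≈ 0.524 rad (30.0°).
Interpolate at f = 2/10 with slerp weights a = sin((1−f)δ)/sin δ ≈ 0.813, b = sin(fδ)/sin δ ≈ 0.209.
p = a·p₁ + b·p₂ ≈ (-0.294, 0.509, 0.809); φ = arcsin(p_z) ≈ 54.00°, λ = atan2(p_y, p_x) ≈ 120.00°.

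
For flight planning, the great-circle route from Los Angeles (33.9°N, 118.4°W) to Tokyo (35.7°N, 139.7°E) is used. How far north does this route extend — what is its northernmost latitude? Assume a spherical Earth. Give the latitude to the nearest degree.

≈ 48°N

The great circle lies in the plane with unit normal n̂ = (p₁ × p₂)/|p₁ × p₂|.
Here n̂_z ≈ -0.671; the vertex latitude is φ_max = arccos|n̂_z| ≈ 47.8°.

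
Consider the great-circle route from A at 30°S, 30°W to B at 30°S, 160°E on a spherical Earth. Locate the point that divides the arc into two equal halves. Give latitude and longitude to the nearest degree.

≈ 81°S, 115°W

The haversine formula gives a central angle δ ≈ 2.081 rad (119.2°) between the endpoints.
Interpolate at f = 1/2 with slerp weights a = sin((1−f)δ)/sin δ ≈ 0.989, b = sin(fδ)/sin δ ≈ 0.989.
p = a·p₁ + b·p₂ ≈ (-0.063, -0.135, -0.989); φ = arcsin(p_z) ≈ -81.42°, λ = atan2(p_y, p_x) ≈ -115.00°.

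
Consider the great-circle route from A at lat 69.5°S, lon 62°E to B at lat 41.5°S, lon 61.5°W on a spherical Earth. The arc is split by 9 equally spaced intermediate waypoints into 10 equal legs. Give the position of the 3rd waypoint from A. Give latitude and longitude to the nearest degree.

≈ lat 75°S, lon 1°E

Write both endpoints as unit vectors p₁, p₂ with components (cos φ cos λ, cos φ sin λ, sin φ).
The central angle between the endpoints is δ = arccos(p₁·p₂) ≈ 1.075 rad (61.6°).
Interpolate at f = 3/10 with slerp weights a = sin((1−f)δ)/sin δ ≈ 0.777, b = sin(fδ)/sin δ ≈ 0.360.
p = a·p₁ + b·p₂ ≈ (0.257, 0.003, -0.967); φ = arcsin(p_z) ≈ -75.14°, λ = atan2(p_y, p_x) ≈ 0.69°.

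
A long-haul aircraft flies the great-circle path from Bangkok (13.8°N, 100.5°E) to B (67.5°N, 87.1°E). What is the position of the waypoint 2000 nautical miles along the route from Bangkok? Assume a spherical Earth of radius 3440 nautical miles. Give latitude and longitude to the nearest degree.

From cos δ = sin φ₁ sin φ₂ + cos φ₁ cos φ₂ cos Δλ, the central angle is δ ≈ 0.950 rad (54.4°). The total great-circle distance is δ·R ≈ 0.950 × 3440 ≈ 3267 nmi, so the target fraction is f = 2000/3267 ≈ 0.612.
Interpolate at f ≈ 0.612 with slerp weights a = sin((1−f)δ)/sin δ ≈ 0.443, b = sin(fδ)/sin δ ≈ 0.675.
p = a·p₁ + b·p₂ ≈ (-0.065, 0.681, 0.729); φ = arcsin(p_z) ≈ 46.84°, λ = atan2(p_y, p_x) ≈ 95.48°.

≈ (47°N, 95°E)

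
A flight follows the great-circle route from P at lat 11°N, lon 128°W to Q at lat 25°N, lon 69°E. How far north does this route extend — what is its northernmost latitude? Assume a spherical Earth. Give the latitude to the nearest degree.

≈ 66°N

The great circle lies in the plane with unit normal n̂ = (p₁ × p₂)/|p₁ × p₂|.
Here n̂_z ≈ -0.408; the vertex latitude is φ_max = arccos|n̂_z| ≈ 65.9°.
Check via Clairaut: cos φ_max = |cos φ₁| · sin C = cos(11.0°)·sin(24.5°) ≈ 0.408, again giving ≈ 65.9°.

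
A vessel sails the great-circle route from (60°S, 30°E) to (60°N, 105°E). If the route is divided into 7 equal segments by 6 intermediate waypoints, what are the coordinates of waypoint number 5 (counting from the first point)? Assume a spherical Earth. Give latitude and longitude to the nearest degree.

≈ (27°N, 78°E)

The haversine formula gives a central angle δ ≈ 2.326 rad (133.3°) between the endpoints.
Interpolate at f = 5/7 with slerp weights a = sin((1−f)δ)/sin δ ≈ 0.847, b = sin(fδ)/sin δ ≈ 1.368.
p = a·p₁ + b·p₂ ≈ (0.190, 0.872, 0.451); φ = arcsin(p_z) ≈ 26.81°, λ = atan2(p_y, p_x) ≈ 77.73°.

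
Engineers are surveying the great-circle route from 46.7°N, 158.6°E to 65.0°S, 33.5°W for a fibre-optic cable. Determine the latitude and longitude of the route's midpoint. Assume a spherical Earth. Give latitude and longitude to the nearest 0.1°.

The haversine formula gives a central angle δ ≈ 2.802 rad (160.6°) between the endpoints.
Interpolate at f = 1/2 with slerp weights a = sin((1−f)δ)/sin δ ≈ 2.961, b = sin(fδ)/sin δ ≈ 2.961.
p = a·p₁ + b·p₂ ≈ (-0.847, 0.050, -0.529); φ = arcsin(p_z) ≈ -31.92°, λ = atan2(p_y, p_x) ≈ 176.60°.

≈ 31.9°S, 176.6°E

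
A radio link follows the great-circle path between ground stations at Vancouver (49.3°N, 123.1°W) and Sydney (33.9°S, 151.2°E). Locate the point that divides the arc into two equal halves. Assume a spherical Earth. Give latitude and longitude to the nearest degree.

≈ (10°N, 172°W)

Convert each endpoint to a unit vector on the sphere (x = cos φ cos λ, y = cos φ sin λ, z = sin φ).
The central angle between the endpoints is δ = arccos(p₁·p₂) ≈ 1.963 rad (112.5°).
Interpolate at f = 1/2 with slerp weights a = sin((1−f)δ)/sin δ ≈ 0.900, b = sin(fδ)/sin δ ≈ 0.900.
p = a·p₁ + b·p₂ ≈ (-0.975, -0.132, 0.180); φ = arcsin(p_z) ≈ 10.39°, λ = atan2(p_y, p_x) ≈ -172.30°.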